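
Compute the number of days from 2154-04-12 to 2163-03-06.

From April 12, 2154 to April 12, 2162: 8 years, of which 2 contain a Feb 29 — 6×365 + 2×366 = 2922 days.
April 2162: 30 − 12 = 18 days remain.
Then 10 full months totalling 304 days.
March 1–6, 2163: 6 days.
Residual: 328 days.
Total: 3250 days.

3250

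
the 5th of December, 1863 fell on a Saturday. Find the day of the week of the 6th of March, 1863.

Count forward from the earlier date (March 6, 1863) to the later (December 5, 1863):
March 1863: 31 − 6 = 25 days remain.
Then April (30), May (31), June (30), July (31), August (31), September (30), October (31), November (30): 30 + 31 + 30 + 31 + 31 + 30 + 31 + 30 = 244 days.
December 1–5, 1863: 5 days.
Total: 25 + 244 + 5 = 274 days.
274 mod 7 = 1, so 1 day before Saturday is Friday.

Friday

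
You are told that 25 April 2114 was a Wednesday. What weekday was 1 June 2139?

Day-of-year of April 25, 2114: 115.
Day-of-year of June 1, 2139: 152.
2114 has 365 days, so 365 − 115 = 250 days remain in 2114.
Full years 2115–2138: 18 common + 6 leap = 18×365 + 6×366 = 8766 days.
Total: 250 + 8766 + 152 = 9168 days.
9168 mod 7 = 5, so 5 days after Wednesday is Monday.

Monday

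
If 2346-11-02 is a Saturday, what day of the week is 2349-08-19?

Friday

Day-of-year of November 2, 2346: 306.
Day-of-year of August 19, 2349: 231.
2346 has 365 days, so 365 − 306 = 59 days remain in 2346.
Full years: 2347: 365; 2348: 366. Sum = 731.
Total: 59 + 731 + 231 = 1021 days.
1021 mod 7 = 6, so 6 days after Saturday is Friday.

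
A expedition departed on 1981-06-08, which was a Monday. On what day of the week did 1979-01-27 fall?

Count forward from the earlier date (January 27, 1979) to the later (June 8, 1981):
Day-of-year of January 27, 1979: 27.
Day-of-year of June 8, 1981: 159.
1979 has 365 days, so 365 − 27 = 338 days remain in 1979.
Full years: 1980: 366. Sum = 366.
Total: 338 + 366 + 159 = 863 days.
863 mod 7 = 2, so 2 days before Monday is Saturday.

Saturday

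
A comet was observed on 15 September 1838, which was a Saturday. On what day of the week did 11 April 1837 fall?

Count forward from the earlier date (April 11, 1837) to the later (September 15, 1838):
Day-of-year of April 11, 1837: 101.
Day-of-year of September 15, 1838: 258.
1837 has 365 days, so 365 − 101 = 264 days remain in 1837.
Total: 264 + 258 = 522 days.
522 mod 7 = 4, so 4 days before Saturday is Tuesday.

Tuesday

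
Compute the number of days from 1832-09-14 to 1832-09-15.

1

Within September 1832: 15 − 14 = 1 day.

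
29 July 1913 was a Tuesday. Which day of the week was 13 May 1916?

Saturday

Day-of-year of July 29, 1913: 210.
Day-of-year of May 13, 1916: 134.
1913 has 365 days, so 365 − 210 = 155 days remain in 1913.
Full years: 1914: 365; 1915: 365. Sum = 730.
Total: 155 + 730 + 134 = 1019 days.
1019 mod 7 = 4, so 4 days after Tuesday is Saturday.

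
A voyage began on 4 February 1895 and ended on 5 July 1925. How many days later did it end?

From February 4, 1895 to February 4, 1925: 30 years, of which 7 contain a Feb 29 — 23×365 + 7×366 = 10957 days.
(1900 is not a leap year (divisible by 100 but not 400).)
February 1925: 28 − 4 = 24 days remain (1925 is not a leap year, so February has 28 days).
Then March (31), April (30), May (31), June (30): 31 + 30 + 31 + 30 = 122 days.
July 1–5, 1925: 5 days.
Residual: 151 days.
Total: 11108 days.

11108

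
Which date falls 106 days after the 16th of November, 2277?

the 2nd of March, 2278

Count 106 days after November 16, 2277:
Day-of-year of November 16, 2277: 320.
Day-of-year of March 2, 2278: 61.
2277 has 365 days, so 365 − 320 = 45 days remain in 2277.
Total: 45 + 61 = 106 days.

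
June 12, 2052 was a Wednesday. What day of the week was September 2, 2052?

Monday

June 2052: 30 − 12 = 18 days remain.
Then July (31), August (31): 31 + 31 = 62 days.
September 1–2, 2052: 2 days.
Total: 18 + 62 + 2 = 82 days.
82 mod 7 = 5, so 5 days after Wednesday is Monday.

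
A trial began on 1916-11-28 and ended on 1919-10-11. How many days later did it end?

November 28, 1916 → November 28, 1917: 365 days.
November 28, 1917 → November 28, 1918: 365 days.
November 1918: 30 − 28 = 2 days remain.
Then 10 full months totalling 304 days.
October 1–11, 1919: 11 days.
Residual: 317 days.
Total: 1047 days.

1047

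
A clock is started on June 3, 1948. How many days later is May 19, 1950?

715

June 3, 1948 → June 3, 1949: 365 days.
June 1949: 30 − 3 = 27 days remain.
Then 10 full months totalling 304 days.
May 1–19, 1950: 19 days.
Residual: 350 days.
Total: 715 days.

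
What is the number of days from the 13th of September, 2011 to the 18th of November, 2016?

Day-of-year of September 13, 2011: 256.
Day-of-year of November 18, 2016: 323.
2011 has 365 days, so 365 − 256 = 109 days remain in 2011.
Full years: 2012: 366; 2013: 365; 2014: 365; 2015: 365. Sum = 1461.
Total: 109 + 1461 + 323 = 1893 days.

1893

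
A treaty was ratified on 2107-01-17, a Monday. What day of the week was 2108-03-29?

Thursday

January 2107: 31 − 17 = 14 days remain.
Then 13 full months totalling 394 days.
March 1–29, 2108: 29 days.
Total: 14 + 394 + 29 = 437 days.
437 mod 7 = 3, so 3 days after Monday is Thursday.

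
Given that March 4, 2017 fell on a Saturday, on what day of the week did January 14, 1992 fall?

Tuesday

Count forward from the earlier date (January 14, 1992) to the later (March 4, 2017):
Day-of-year of January 14, 1992: 14.
Day-of-year of March 4, 2017: 63.
1992 has 366 days, so 366 − 14 = 352 days remain in 1992.
Full years 1993–2016: 18 common + 6 leap = 18×365 + 6×366 = 8766 days.
Total: 352 + 8766 + 63 = 9181 days.
9181 mod 7 = 4, so 4 days before Saturday is Tuesday.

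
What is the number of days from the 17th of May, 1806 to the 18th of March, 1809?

1036

Day-of-year of May 17, 1806: 137.
Day-of-year of March 18, 1809: 77.
1806 has 365 days, so 365 − 137 = 228 days remain in 1806.
Full years: 1807: 365; 1808: 366. Sum = 731.
Total: 228 + 731 + 77 = 1036 days.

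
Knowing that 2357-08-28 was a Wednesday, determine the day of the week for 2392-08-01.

Day-of-year of August 28, 2357: 240.
Day-of-year of August 1, 2392: 214.
2357 has 365 days, so 365 − 240 = 125 days remain in 2357.
Full years 2358–2391: 26 common + 8 leap = 26×365 + 8×366 = 12418 days.
Total: 125 + 12418 + 214 = 12757 days.
12757 mod 7 = 3, so 3 days after Wednesday is Saturday.

Saturday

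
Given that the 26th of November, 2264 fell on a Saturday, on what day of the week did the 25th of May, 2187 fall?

Count forward from the earlier date (May 25, 2187) to the later (November 26, 2264):
Day-of-year of May 25, 2187: 145.
Day-of-year of November 26, 2264: 331.
2187 has 365 days, so 365 − 145 = 220 days remain in 2187.
Full years 2188–2263: 58 common + 18 leap = 58×365 + 18×366 = 27758 days.
Total: 220 + 27758 + 331 = 28309 days.
28309 mod 7 = 1, so 1 day before Saturday is Friday.

Friday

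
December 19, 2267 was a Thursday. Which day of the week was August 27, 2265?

Sunday

Count forward from the earlier date (August 27, 2265) to the later (December 19, 2267):
Day-of-year of August 27, 2265: 239.
Day-of-year of December 19, 2267: 353.
2265 has 365 days, so 365 − 239 = 126 days remain in 2265.
Full years: 2266: 365. Sum = 365.
Total: 126 + 365 + 353 = 844 days.
844 mod 7 = 4, so 4 days before Thursday is Sunday.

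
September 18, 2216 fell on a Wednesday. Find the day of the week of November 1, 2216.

September 2216: 30 − 18 = 12 days remain.
Then October (31): 31 days.
November 1, 2216: 1 day.
Total: 12 + 31 + 1 = 44 days.
44 mod 7 = 2, so 2 days after Wednesday is Friday.

Friday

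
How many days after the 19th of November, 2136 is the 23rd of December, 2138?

November 2136: 30 − 19 = 11 days remain.
Then 24 full months totalling 730 days.
December 1–23, 2138: 23 days.
Total: 11 + 730 + 23 = 764 days.

764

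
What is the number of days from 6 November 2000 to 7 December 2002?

761

Day-of-year of November 6, 2000: 311.
Day-of-year of December 7, 2002: 341.
2000 has 366 days, so 366 − 311 = 55 days remain in 2000.
Full years: 2001: 365. Sum = 365.
Total: 55 + 365 + 341 = 761 days.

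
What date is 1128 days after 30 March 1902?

1 May 1905

Count 1128 days after March 30, 1902:
March 30, 1902 → March 30, 1903: 365 days.
March 30, 1903 → March 30, 1904: 366 days (1904 is a leap year).
March 30, 1904 → March 30, 1905: 365 days.
March 1905: 31 − 30 = 1 day remains.
Then April (30): 30 days.
May 1, 1905: 1 day.
Residual: 32 days.
Total: 1128 days.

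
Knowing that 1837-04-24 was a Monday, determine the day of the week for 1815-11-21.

Tuesday

Count forward from the earlier date (November 21, 1815) to the later (April 24, 1837):
Day-of-year of November 21, 1815: 325.
Day-of-year of April 24, 1837: 114.
1815 has 365 days, so 365 − 325 = 40 days remain in 1815.
Full years 1816–1836: 15 common + 6 leap = 15×365 + 6×366 = 7671 days.
Total: 40 + 7671 + 114 = 7825 days.
7825 mod 7 = 6, so 6 days before Monday is Tuesday.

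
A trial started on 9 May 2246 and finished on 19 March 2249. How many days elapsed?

1045

May 9, 2246 → May 9, 2247: 365 days.
May 9, 2247 → May 9, 2248: 366 days (2248 is a leap year).
May 2248: 31 − 9 = 22 days remain.
Then 9 full months totalling 273 days.
March 1–19, 2249: 19 days.
Residual: 314 days.
Total: 1045 days.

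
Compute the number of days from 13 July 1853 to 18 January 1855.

July 13, 1853 → July 13, 1854: 365 days.
July 1854: 31 − 13 = 18 days remain.
Then August (31), September (30), October (31), November (30), December (31): 31 + 30 + 31 + 30 + 31 = 153 days.
January 1–18, 1855: 18 days.
Residual: 189 days.
Total: 554 days.

554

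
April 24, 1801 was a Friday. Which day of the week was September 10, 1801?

April 1801: 30 − 24 = 6 days remain.
Then May (31), June (30), July (31), August (31): 31 + 30 + 31 + 31 = 123 days.
September 1–10, 1801: 10 days.
Total: 6 + 123 + 10 = 139 days.
139 mod 7 = 6, so 6 days after Friday is Thursday.

Thursday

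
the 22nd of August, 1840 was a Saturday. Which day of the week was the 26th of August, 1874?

Wednesday

From August 22, 1840 to August 22, 1874: 34 years, of which 8 contain a Feb 29 — 26×365 + 8×366 = 12418 days.
Within August 1874: 26 − 22 = 4 days.
Total: 12422 days.
12422 mod 7 = 4, so 4 days after Saturday is Wednesday.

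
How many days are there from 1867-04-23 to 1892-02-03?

9052

Day-of-year of April 23, 1867: 113.
Day-of-year of February 3, 1892: 34.
1867 has 365 days, so 365 − 113 = 252 days remain in 1867.
Full years 1868–1891: 18 common + 6 leap = 18×365 + 6×366 = 8766 days.
Total: 252 + 8766 + 34 = 9052 days.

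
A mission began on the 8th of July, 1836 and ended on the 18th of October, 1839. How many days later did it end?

Day-of-year of July 8, 1836: 190.
Day-of-year of October 18, 1839: 291.
1836 has 366 days, so 366 − 190 = 176 days remain in 1836.
Full years: 1837: 365; 1838: 365. Sum = 730.
Total: 176 + 730 + 291 = 1197 days.

1197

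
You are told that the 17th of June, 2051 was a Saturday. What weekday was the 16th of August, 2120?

Day-of-year of June 17, 2051: 168.
Day-of-year of August 16, 2120: 229.
2051 has 365 days, so 365 − 168 = 197 days remain in 2051.
Full years 2052–2119: 52 common + 16 leap = 52×365 + 16×366 = 24836 days.
Total: 197 + 24836 + 229 = 25262 days.
25262 mod 7 = 6, so 6 days after Saturday is Friday.

Friday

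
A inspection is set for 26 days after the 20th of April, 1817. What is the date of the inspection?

the 16th of May, 1817

Count 26 days after April 20, 1817:
April 1817: 30 − 20 = 10 days remain.
May 1–16, 1817: 16 days.
Total: 10 + 16 = 26 days.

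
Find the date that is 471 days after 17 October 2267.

30 January 2269

Count 471 days after October 17, 2267:
October 17, 2267 → October 17, 2268: 366 days (2268 is a leap year).
October 2268: 31 − 17 = 14 days remain.
Then November (30), December (31): 30 + 31 = 61 days.
January 1–30, 2269: 30 days.
Residual: 105 days.
Total: 471 days.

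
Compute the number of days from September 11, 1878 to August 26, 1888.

3637

Day-of-year of September 11, 1878: 254.
Day-of-year of August 26, 1888: 239.
1878 has 365 days, so 365 − 254 = 111 days remain in 1878.
Full years 1879–1887: 7 common + 2 leap = 7×365 + 2×366 = 3287 days.
Total: 111 + 3287 + 239 = 3637 days.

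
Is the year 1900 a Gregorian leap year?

No

1900 is not a leap year (divisible by 100 but not 400).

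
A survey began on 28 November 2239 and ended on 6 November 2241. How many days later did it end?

709

Day-of-year of November 28, 2239: 332.
Day-of-year of November 6, 2241: 310.
2239 has 365 days, so 365 − 332 = 33 days remain in 2239.
Full years: 2240: 366. Sum = 366.
Total: 33 + 366 + 310 = 709 days.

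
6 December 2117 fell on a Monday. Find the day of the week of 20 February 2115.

Wednesday

Count forward from the earlier date (February 20, 2115) to the later (December 6, 2117):
Day-of-year of February 20, 2115: 51.
Day-of-year of December 6, 2117: 340.
2115 has 365 days, so 365 − 51 = 314 days remain in 2115.
Full years: 2116: 366. Sum = 366.
Total: 314 + 366 + 340 = 1020 days.
1020 mod 7 = 5, so 5 days before Monday is Wednesday.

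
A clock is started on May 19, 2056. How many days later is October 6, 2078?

From May 19, 2056 to May 19, 2078: 22 years, of which 5 contain a Feb 29 — 17×365 + 5×366 = 8035 days.
May 2078: 31 − 19 = 12 days remain.
Then June (30), July (31), August (31), September (30): 30 + 31 + 31 + 30 = 122 days.
October 1–6, 2078: 6 days.
Residual: 140 days.
Total: 8175 days.

8175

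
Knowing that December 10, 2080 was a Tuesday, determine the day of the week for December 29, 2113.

From December 10, 2080 to December 10, 2113: 33 years, of which 7 contain a Feb 29 — 26×365 + 7×366 = 12052 days.
(2100 is not a leap year (divisible by 100 but not 400).)
Within December 2113: 29 − 10 = 19 days.
Total: 12071 days.
12071 mod 7 = 3, so 3 days after Tuesday is Friday.

Friday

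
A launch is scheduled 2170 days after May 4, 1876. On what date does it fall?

April 13, 1882

Count 2170 days after May 4, 1876:
Day-of-year of May 4, 1876: 125.
Day-of-year of April 13, 1882: 103.
1876 has 366 days, so 366 − 125 = 241 days remain in 1876.
Full years: 1877: 365; 1878: 365; 1879: 365; 1880: 366; 1881: 365. Sum = 1826.
Total: 241 + 1826 + 103 = 2170 days.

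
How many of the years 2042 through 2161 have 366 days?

29

Years divisible by 4: 2044, 2048, …, 2160 — 30 in all.
Of these, 2100 is divisible by 100 but not 400, so not leap.
Leap years: 30 − 1 = 29.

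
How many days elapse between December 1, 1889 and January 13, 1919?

10634

Day-of-year of December 1, 1889: 335.
Day-of-year of January 13, 1919: 13.
1889 has 365 days, so 365 − 335 = 30 days remain in 1889.
Full years 1890–1918: 23 common + 6 leap = 23×365 + 6×366 = 10591 days.
Total: 30 + 10591 + 13 = 10634 days.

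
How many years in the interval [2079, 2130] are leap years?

12

Years divisible by 4: 2080, 2084, …, 2128 — 13 in all.
Of these, 2100 is divisible by 100 but not 400, so not leap.
Leap years: 13 − 1 = 12.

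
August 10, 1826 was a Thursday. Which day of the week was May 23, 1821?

Wednesday

Count forward from the earlier date (May 23, 1821) to the later (August 10, 1826):
May 23, 1821 → May 23, 1822: 365 days.
May 23, 1822 → May 23, 1823: 365 days.
May 23, 1823 → May 23, 1824: 366 days (1824 is a leap year).
May 23, 1824 → May 23, 1825: 365 days.
May 23, 1825 → May 23, 1826: 365 days.
May 1826: 31 − 23 = 8 days remain.
Then June (30), July (31): 30 + 31 = 61 days.
August 1–10, 1826: 10 days.
Residual: 79 days.
Total: 1905 days.
1905 mod 7 = 1, so 1 day before Thursday is Wednesday.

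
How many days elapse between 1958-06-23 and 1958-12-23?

June 1958: 30 − 23 = 7 days remain.
Then July (31), August (31), September (30), October (31), November (30): 31 + 31 + 30 + 31 + 30 = 153 days.
December 1–23, 1958: 23 days.
Total: 7 + 153 + 23 = 183 days.

183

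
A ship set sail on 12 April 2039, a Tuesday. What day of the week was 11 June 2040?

Monday

April 12, 2039 → April 12, 2040: 366 days (2040 is a leap year).
April 2040: 30 − 12 = 18 days remain.
Then May (31): 31 days.
June 1–11, 2040: 11 days.
Residual: 60 days.
Total: 426 days.
426 mod 7 = 6, so 6 days after Tuesday is Monday.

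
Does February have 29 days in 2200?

2200 is not a leap year (divisible by 100 but not 400).

No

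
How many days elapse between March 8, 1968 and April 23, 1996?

Day-of-year of March 8, 1968: 68.
Day-of-year of April 23, 1996: 114.
1968 has 366 days, so 366 − 68 = 298 days remain in 1968.
Full years 1969–1995: 21 common + 6 leap = 21×365 + 6×366 = 9861 days.
Total: 298 + 9861 + 114 = 10273 days.

10273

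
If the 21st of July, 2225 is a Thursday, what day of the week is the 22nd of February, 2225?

Tuesday

Count forward from the earlier date (February 22, 2225) to the later (July 21, 2225):
February 2225: 28 − 22 = 6 days remain (2225 is not a leap year, so February has 28 days).
Then March (31), April (30), May (31), June (30): 31 + 30 + 31 + 30 = 122 days.
July 1–21, 2225: 21 days.
Total: 6 + 122 + 21 = 149 days.
149 mod 7 = 2, so 2 days before Thursday is Tuesday.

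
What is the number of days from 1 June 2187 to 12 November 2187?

164

June 2187: 30 − 1 = 29 days remain.
Then July (31), August (31), September (30), October (31): 31 + 31 + 30 + 31 = 123 days.
November 1–12, 2187: 12 days.
Total: 29 + 123 + 12 = 164 days.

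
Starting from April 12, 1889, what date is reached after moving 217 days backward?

September 7, 1888

Count 217 days before April 12, 1889:
Day-of-year of September 7, 1888: 251.
Day-of-year of April 12, 1889: 102.
1888 has 366 days, so 366 − 251 = 115 days remain in 1888.
Total: 115 + 102 = 217 days.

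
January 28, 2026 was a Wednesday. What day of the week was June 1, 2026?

January 2026: 31 − 28 = 3 days remain.
Then February 2026 (28), March (31), April (30), May (31): 28 + 31 + 30 + 31 = 120 days.
June 1, 2026: 1 day.
Total: 3 + 120 + 1 = 124 days.
124 mod 7 = 5, so 5 days after Wednesday is Monday.

Monday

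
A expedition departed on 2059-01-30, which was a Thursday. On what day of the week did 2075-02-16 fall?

Day-of-year of January 30, 2059: 30.
Day-of-year of February 16, 2075: 47.
2059 has 365 days, so 365 − 30 = 335 days remain in 2059.
Full years 2060–2074: 11 common + 4 leap = 11×365 + 4×366 = 5479 days.
Total: 335 + 5479 + 47 = 5861 days.
5861 mod 7 = 2, so 2 days after Thursday is Saturday.

Saturday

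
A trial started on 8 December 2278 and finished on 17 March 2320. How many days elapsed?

From December 8, 2278 to December 8, 2319: 41 years, of which 9 contain a Feb 29 — 32×365 + 9×366 = 14974 days.
(2300 is not a leap year (divisible by 100 but not 400).)
December 2319: 31 − 8 = 23 days remain.
Then January (31), February 2320 (29): 31 + 29 = 60 days.
March 1–17, 2320: 17 days.
Residual: 100 days.
Total: 15074 days.

15074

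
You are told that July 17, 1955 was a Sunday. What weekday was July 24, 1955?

Within July 1955: 24 − 17 = 7 days.
7 is a multiple of 7, so July 24, 1955 falls on the same weekday: Sunday.

Sunday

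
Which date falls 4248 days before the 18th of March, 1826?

the 31st of July, 1814

Count 4248 days before March 18, 1826:
Day-of-year of July 31, 1814: 212.
Day-of-year of March 18, 1826: 77.
1814 has 365 days, so 365 − 212 = 153 days remain in 1814.
Full years 1815–1825: 8 common + 3 leap = 8×365 + 3×366 = 4018 days.
Total: 153 + 4018 + 77 = 4248 days.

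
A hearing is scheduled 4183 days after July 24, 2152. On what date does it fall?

January 6, 2164

Count 4183 days after July 24, 2152:
From July 24, 2152 to July 24, 2163: 11 years, of which 2 contain a Feb 29 — 9×365 + 2×366 = 4017 days.
July 2163: 31 − 24 = 7 days remain.
Then August (31), September (30), October (31), November (30), December (31): 31 + 30 + 31 + 30 + 31 = 153 days.
January 1–6, 2164: 6 days.
Residual: 166 days.
Total: 4183 days.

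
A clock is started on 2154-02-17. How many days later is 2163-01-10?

Day-of-year of February 17, 2154: 48.
Day-of-year of January 10, 2163: 10.
2154 has 365 days, so 365 − 48 = 317 days remain in 2154.
Full years 2155–2162: 6 common + 2 leap = 6×365 + 2×366 = 2922 days.
Total: 317 + 2922 + 10 = 3249 days.

3249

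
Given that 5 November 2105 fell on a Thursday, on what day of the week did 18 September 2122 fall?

From November 5, 2105 to November 5, 2121: 16 years, of which 4 contain a Feb 29 — 12×365 + 4×366 = 5844 days.
November 2121: 30 − 5 = 25 days remain.
Then 9 full months totalling 274 days.
September 1–18, 2122: 18 days.
Residual: 317 days.
Total: 6161 days.
6161 mod 7 = 1, so 1 day after Thursday is Friday.

Friday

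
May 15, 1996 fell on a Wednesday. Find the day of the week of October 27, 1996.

May 1996: 31 − 15 = 16 days remain.
Then June (30), July (31), August (31), September (30): 30 + 31 + 31 + 30 = 122 days.
October 1–27, 1996: 27 days.
Total: 16 + 122 + 27 = 165 days.
165 mod 7 = 4, so 4 days after Wednesday is Sunday.

Sunday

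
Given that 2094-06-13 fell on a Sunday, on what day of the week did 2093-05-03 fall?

Count forward from the earlier date (May 3, 2093) to the later (June 13, 2094):
May 2093: 31 − 3 = 28 days remain.
Then 12 full months totalling 365 days.
June 1–13, 2094: 13 days.
Total: 28 + 365 + 13 = 406 days.
406 is a multiple of 7, so 2093-05-03 falls on the same weekday: Sunday.

Sunday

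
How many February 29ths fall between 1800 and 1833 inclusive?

Years divisible by 4 in [1800, 1833]: 1800, 1804, 1808, 1812, 1816, 1820, 1824, 1828, 1832.
Of these, 1800 is divisible by 100 but not 400, so not leap.
Leap years: 9 − 1 = 8.

8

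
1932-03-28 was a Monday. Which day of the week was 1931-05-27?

Count forward from the earlier date (May 27, 1931) to the later (March 28, 1932):
Day-of-year of May 27, 1931: 147.
Day-of-year of March 28, 1932: 88.
1931 has 365 days, so 365 − 147 = 218 days remain in 1931.
Total: 218 + 88 = 306 days.
306 mod 7 = 5, so 5 days before Monday is Wednesday.

Wednesday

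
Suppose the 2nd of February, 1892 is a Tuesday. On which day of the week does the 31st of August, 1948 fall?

From February 2, 1892 to February 2, 1948: 56 years, of which 13 contain a Feb 29 — 43×365 + 13×366 = 20453 days.
(1900 is not a leap year (divisible by 100 but not 400).)
February 1948: 29 − 2 = 27 days remain (1948 is a leap year, so February has 29 days).
Then March (31), April (30), May (31), June (30), July (31): 31 + 30 + 31 + 30 + 31 = 153 days.
August 1–31, 1948: 31 days.
Residual: 211 days.
Total: 20664 days.
20664 is a multiple of 7, so the 31st of August, 1948 falls on the same weekday: Tuesday.

Tuesday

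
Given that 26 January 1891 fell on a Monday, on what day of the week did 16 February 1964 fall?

From January 26, 1891 to January 26, 1964: 73 years, of which 17 contain a Feb 29 — 56×365 + 17×366 = 26662 days.
(1900 is not a leap year (divisible by 100 but not 400).)
January 1964: 31 − 26 = 5 days remain.
February 1–16, 1964: 16 days (1964 is a leap year).
Residual: 21 days.
Total: 26683 days.
26683 mod 7 = 6, so 6 days after Monday is Sunday.

Sunday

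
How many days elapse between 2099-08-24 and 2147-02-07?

Day-of-year of August 24, 2099: 236.
Day-of-year of February 7, 2147: 38.
2099 has 365 days, so 365 − 236 = 129 days remain in 2099.
Full years 2100–2146: 36 common + 11 leap = 36×365 + 11×366 = 17166 days.
Total: 129 + 17166 + 38 = 17333 days.

17333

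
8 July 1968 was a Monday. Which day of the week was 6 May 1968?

Monday

Count forward from the earlier date (May 6, 1968) to the later (July 8, 1968):
May 1968: 31 − 6 = 25 days remain.
Then June (30): 30 days.
July 1–8, 1968: 8 days.
Total: 25 + 30 + 8 = 63 days.
63 is a multiple of 7, so 6 May 1968 falls on the same weekday: Monday.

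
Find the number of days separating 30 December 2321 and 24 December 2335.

5107

From December 30, 2321 to December 30, 2334: 13 years, of which 3 contain a Feb 29 — 10×365 + 3×366 = 4748 days.
December 2334: 31 − 30 = 1 day remains.
Then 11 full months totalling 334 days.
December 1–24, 2335: 24 days.
Residual: 359 days.
Total: 5107 days.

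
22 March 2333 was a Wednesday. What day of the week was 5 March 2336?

Thursday

Day-of-year of March 22, 2333: 81.
Day-of-year of March 5, 2336: 65.
2333 has 365 days, so 365 − 81 = 284 days remain in 2333.
Full years: 2334: 365; 2335: 365. Sum = 730.
Total: 284 + 730 + 65 = 1079 days.
1079 mod 7 = 1, so 1 day after Wednesday is Thursday.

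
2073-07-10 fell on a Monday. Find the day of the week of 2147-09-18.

Monday

Day-of-year of July 10, 2073: 191.
Day-of-year of September 18, 2147: 261.
2073 has 365 days, so 365 − 191 = 174 days remain in 2073.
Full years 2074–2146: 56 common + 17 leap = 56×365 + 17×366 = 26662 days.
Total: 174 + 26662 + 261 = 27097 days.
27097 is a multiple of 7, so 2147-09-18 falls on the same weekday: Monday.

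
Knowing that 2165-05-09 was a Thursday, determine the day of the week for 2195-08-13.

Day-of-year of May 9, 2165: 129.
Day-of-year of August 13, 2195: 225.
2165 has 365 days, so 365 − 129 = 236 days remain in 2165.
Full years 2166–2194: 22 common + 7 leap = 22×365 + 7×366 = 10592 days.
Total: 236 + 10592 + 225 = 11053 days.
11053 is a multiple of 7, so 2195-08-13 falls on the same weekday: Thursday.

Thursday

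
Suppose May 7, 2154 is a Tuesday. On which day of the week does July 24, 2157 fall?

Sunday

May 7, 2154 → May 7, 2155: 365 days.
May 7, 2155 → May 7, 2156: 366 days (2156 is a leap year).
May 7, 2156 → May 7, 2157: 365 days.
May 2157: 31 − 7 = 24 days remain.
Then June (30): 30 days.
July 1–24, 2157: 24 days.
Residual: 78 days.
Total: 1174 days.
1174 mod 7 = 5, so 5 days after Tuesday is Sunday.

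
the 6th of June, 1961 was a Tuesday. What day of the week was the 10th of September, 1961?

Sunday

June 1961: 30 − 6 = 24 days remain.
Then July (31), August (31): 31 + 31 = 62 days.
September 1–10, 1961: 10 days.
Total: 24 + 62 + 10 = 96 days.
96 mod 7 = 5, so 5 days after Tuesday is Sunday.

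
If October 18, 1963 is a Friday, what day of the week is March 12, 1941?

Wednesday

Count forward from the earlier date (March 12, 1941) to the later (October 18, 1963):
From March 12, 1941 to March 12, 1963: 22 years, of which 5 contain a Feb 29 — 17×365 + 5×366 = 8035 days.
March 1963: 31 − 12 = 19 days remain.
Then April (30), May (31), June (30), July (31), August (31), September (30): 30 + 31 + 30 + 31 + 31 + 30 = 183 days.
October 1–18, 1963: 18 days.
Residual: 220 days.
Total: 8255 days.
8255 mod 7 = 2, so 2 days before Friday is Wednesday.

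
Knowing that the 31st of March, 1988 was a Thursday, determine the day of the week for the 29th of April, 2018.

From March 31, 1988 to March 31, 2018: 30 years, of which 7 contain a Feb 29 — 23×365 + 7×366 = 10957 days.
(2000 is a leap year (divisible by 400).)
March 2018: 31 − 31 = 0 days remain.
April 1–29, 2018: 29 days.
Residual: 29 days.
Total: 10986 days.
10986 mod 7 = 3, so 3 days after Thursday is Sunday.

Sunday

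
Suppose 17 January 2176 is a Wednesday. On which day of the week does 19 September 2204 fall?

From January 17, 2176 to January 17, 2204: 28 years, of which 6 contain a Feb 29 — 22×365 + 6×366 = 10226 days.
(2200 is not a leap year (divisible by 100 but not 400).)
January 2204: 31 − 17 = 14 days remain.
Then February 2204 (29), March (31), April (30), May (31), June (30), July (31), August (31): 29 + 31 + 30 + 31 + 30 + 31 + 31 = 213 days.
September 1–19, 2204: 19 days.
Residual: 246 days.
Total: 10472 days.
10472 is a multiple of 7, so 19 September 2204 falls on the same weekday: Wednesday.

Wednesday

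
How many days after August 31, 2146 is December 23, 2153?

2671

Day-of-year of August 31, 2146: 243.
Day-of-year of December 23, 2153: 357.
2146 has 365 days, so 365 − 243 = 122 days remain in 2146.
Full years: 2147: 365; 2148: 366; 2149: 365; 2150: 365; 2151: 365; 2152: 366. Sum = 2192.
Total: 122 + 2192 + 357 = 2671 days.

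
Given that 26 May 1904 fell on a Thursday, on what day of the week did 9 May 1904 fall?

Monday

Count forward from the earlier date (May 9, 1904) to the later (May 26, 1904):
Within May 1904: 26 − 9 = 17 days.
17 mod 7 = 3, so 3 days before Thursday is Monday.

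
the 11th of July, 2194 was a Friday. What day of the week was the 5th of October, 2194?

Sunday

July 2194: 31 − 11 = 20 days remain.
Then August (31), September (30): 31 + 30 = 61 days.
October 1–5, 2194: 5 days.
Total: 20 + 61 + 5 = 86 days.
86 mod 7 = 2, so 2 days after Friday is Sunday.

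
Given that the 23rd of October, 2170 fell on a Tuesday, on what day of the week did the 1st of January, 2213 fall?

Day-of-year of October 23, 2170: 296.
Day-of-year of January 1, 2213: 1.
2170 has 365 days, so 365 − 296 = 69 days remain in 2170.
Full years 2171–2212: 32 common + 10 leap = 32×365 + 10×366 = 15340 days.
Total: 69 + 15340 + 1 = 15410 days.
15410 mod 7 = 3, so 3 days after Tuesday is Friday.

Friday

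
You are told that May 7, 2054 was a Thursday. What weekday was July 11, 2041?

Count forward from the earlier date (July 11, 2041) to the later (May 7, 2054):
Day-of-year of July 11, 2041: 192.
Day-of-year of May 7, 2054: 127.
2041 has 365 days, so 365 − 192 = 173 days remain in 2041.
Full years 2042–2053: 9 common + 3 leap = 9×365 + 3×366 = 4383 days.
Total: 173 + 4383 + 127 = 4683 days.
4683 is a multiple of 7, so July 11, 2041 falls on the same weekday: Thursday.

Thursday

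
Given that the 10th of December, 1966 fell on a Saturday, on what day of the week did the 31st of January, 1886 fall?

Count forward from the earlier date (January 31, 1886) to the later (December 10, 1966):
Day-of-year of January 31, 1886: 31.
Day-of-year of December 10, 1966: 344.
1886 has 365 days, so 365 − 31 = 334 days remain in 1886.
Full years 1887–1965: 60 common + 19 leap = 60×365 + 19×366 = 28854 days.
Total: 334 + 28854 + 344 = 29532 days.
29532 mod 7 = 6, so 6 days before Saturday is Sunday.

Sunday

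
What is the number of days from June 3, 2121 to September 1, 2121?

90

June 2121: 30 − 3 = 27 days remain.
Then July (31), August (31): 31 + 31 = 62 days.
September 1, 2121: 1 day.
Total: 27 + 62 + 1 = 90 days.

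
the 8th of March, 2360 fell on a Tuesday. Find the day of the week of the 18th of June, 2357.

Count forward from the earlier date (June 18, 2357) to the later (March 8, 2360):
June 18, 2357 → June 18, 2358: 365 days.
June 18, 2358 → June 18, 2359: 365 days.
June 2359: 30 − 18 = 12 days remain.
Then July (31), August (31), September (30), October (31), November (30), December (31), January (31), February 2360 (29): 31 + 31 + 30 + 31 + 30 + 31 + 31 + 29 = 244 days.
March 1–8, 2360: 8 days.
Residual: 264 days.
Total: 994 days.
994 is a multiple of 7, so the 18th of June, 2357 falls on the same weekday: Tuesday.

Tuesday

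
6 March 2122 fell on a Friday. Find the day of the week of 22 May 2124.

March 6, 2122 → March 6, 2123: 365 days.
March 6, 2123 → March 6, 2124: 366 days (2124 is a leap year).
March 2124: 31 − 6 = 25 days remain.
Then April (30): 30 days.
May 1–22, 2124: 22 days.
Residual: 77 days.
Total: 808 days.
808 mod 7 = 3, so 3 days after Friday is Monday.

Monday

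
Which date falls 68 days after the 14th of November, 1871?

the 21st of January, 1872

Count 68 days after November 14, 1871:
Day-of-year of November 14, 1871: 318.
Day-of-year of January 21, 1872: 21.
1871 has 365 days, so 365 − 318 = 47 days remain in 1871.
Total: 47 + 21 = 68 days.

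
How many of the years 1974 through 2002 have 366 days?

7

Years divisible by 4 in [1974, 2002]: 1976, 1980, 1984, 1988, 1992, 1996, 2000.
2000 is divisible by 400, so still leap.
No century exceptions apply. Count: 7.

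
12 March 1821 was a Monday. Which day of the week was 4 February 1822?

March 1821: 31 − 12 = 19 days remain.
Then 10 full months totalling 306 days.
February 1–4, 1822: 4 days (1822 is not a leap year).
Residual: 329 days.
Total: 329 days.
329 is a multiple of 7, so 4 February 1822 falls on the same weekday: Monday.

Monday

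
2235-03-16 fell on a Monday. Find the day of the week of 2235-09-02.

Wednesday

March 2235: 31 − 16 = 15 days remain.
Then April (30), May (31), June (30), July (31), August (31): 30 + 31 + 30 + 31 + 31 = 153 days.
September 1–2, 2235: 2 days.
Total: 15 + 153 + 2 = 170 days.
170 mod 7 = 2, so 2 days after Monday is Wednesday.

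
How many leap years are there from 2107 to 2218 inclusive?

27

Years divisible by 4: 2108, 2112, …, 2216 — 28 in all.
Of these, 2200 is divisible by 100 but not 400, so not leap.
Leap years: 28 − 1 = 27.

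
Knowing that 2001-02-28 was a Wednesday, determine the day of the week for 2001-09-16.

February 2001: 28 − 28 = 0 days remain (2001 is not a leap year, so February has 28 days).
Then March (31), April (30), May (31), June (30), July (31), August (31): 31 + 30 + 31 + 30 + 31 + 31 = 184 days.
September 1–16, 2001: 16 days.
Total: 0 + 184 + 16 = 200 days.
200 mod 7 = 4, so 4 days after Wednesday is Sunday.

Sunday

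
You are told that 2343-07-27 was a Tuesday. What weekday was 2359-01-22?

From July 27, 2343 to July 27, 2358: 15 years, of which 4 contain a Feb 29 — 11×365 + 4×366 = 5479 days.
July 2358: 31 − 27 = 4 days remain.
Then August (31), September (30), October (31), November (30), December (31): 31 + 30 + 31 + 30 + 31 = 153 days.
January 1–22, 2359: 22 days.
Residual: 179 days.
Total: 5658 days.
5658 mod 7 = 2, so 2 days after Tuesday is Thursday.

Thursday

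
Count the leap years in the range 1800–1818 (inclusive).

4

Years divisible by 4 in [1800, 1818]: 1800, 1804, 1808, 1812, 1816.
Of these, 1800 is divisible by 100 but not 400, so not leap.
Leap years: 5 − 1 = 4.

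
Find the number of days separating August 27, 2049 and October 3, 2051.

August 2049: 31 − 27 = 4 days remain.
Then 25 full months totalling 760 days.
October 1–3, 2051: 3 days.
Total: 4 + 760 + 3 = 767 days.

767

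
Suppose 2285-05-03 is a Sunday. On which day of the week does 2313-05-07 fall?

Day-of-year of May 3, 2285: 123.
Day-of-year of May 7, 2313: 127.
2285 has 365 days, so 365 − 123 = 242 days remain in 2285.
Full years 2286–2312: 21 common + 6 leap = 21×365 + 6×366 = 9861 days.
Total: 242 + 9861 + 127 = 10230 days.
10230 mod 7 = 3, so 3 days after Sunday is Wednesday.

Wednesday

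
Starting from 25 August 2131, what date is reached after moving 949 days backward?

18 January 2129

Count 949 days before August 25, 2131:
January 18, 2129 → January 18, 2130: 365 days.
January 18, 2130 → January 18, 2131: 365 days.
January 2131: 31 − 18 = 13 days remain.
Then February 2131 (28), March (31), April (30), May (31), June (30), July (31): 28 + 31 + 30 + 31 + 30 + 31 = 181 days.
August 1–25, 2131: 25 days.
Residual: 219 days.
Total: 949 days.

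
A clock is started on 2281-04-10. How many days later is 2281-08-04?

116

April 2281: 30 − 10 = 20 days remain.
Then May (31), June (30), July (31): 31 + 30 + 31 = 92 days.
August 1–4, 2281: 4 days.
Total: 20 + 92 + 4 = 116 days.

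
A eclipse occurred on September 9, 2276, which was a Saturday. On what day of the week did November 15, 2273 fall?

Count forward from the earlier date (November 15, 2273) to the later (September 9, 2276):
Day-of-year of November 15, 2273: 319.
Day-of-year of September 9, 2276: 253.
2273 has 365 days, so 365 − 319 = 46 days remain in 2273.
Full years: 2274: 365; 2275: 365. Sum = 730.
Total: 46 + 730 + 253 = 1029 days.
1029 is a multiple of 7, so November 15, 2273 falls on the same weekday: Saturday.

Saturday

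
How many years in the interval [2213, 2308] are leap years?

Years divisible by 4: 2216, 2220, …, 2308 — 24 in all.
Of these, 2300 is divisible by 100 but not 400, so not leap.
Leap years: 24 − 1 = 23.

23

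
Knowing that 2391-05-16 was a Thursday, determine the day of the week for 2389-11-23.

Thursday

Count forward from the earlier date (November 23, 2389) to the later (May 16, 2391):
November 23, 2389 → November 23, 2390: 365 days.
November 2390: 30 − 23 = 7 days remain.
Then December (31), January (31), February 2391 (28), March (31), April (30): 31 + 31 + 28 + 31 + 30 = 151 days.
May 1–16, 2391: 16 days.
Residual: 174 days.
Total: 539 days.
539 is a multiple of 7, so 2389-11-23 falls on the same weekday: Thursday.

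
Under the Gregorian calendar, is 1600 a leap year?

1600 is a leap year (divisible by 400).

Yes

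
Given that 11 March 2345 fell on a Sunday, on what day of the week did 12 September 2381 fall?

Day-of-year of March 11, 2345: 70.
Day-of-year of September 12, 2381: 255.
2345 has 365 days, so 365 − 70 = 295 days remain in 2345.
Full years 2346–2380: 26 common + 9 leap = 26×365 + 9×366 = 12784 days.
Total: 295 + 12784 + 255 = 13334 days.
13334 mod 7 = 6, so 6 days after Sunday is Saturday.

Saturday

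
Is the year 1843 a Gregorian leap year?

No

1843 is not a leap year.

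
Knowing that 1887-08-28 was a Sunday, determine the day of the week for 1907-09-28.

Saturday

From August 28, 1887 to August 28, 1907: 20 years, of which 4 contain a Feb 29 — 16×365 + 4×366 = 7304 days.
(1900 is not a leap year (divisible by 100 but not 400).)
August 1907: 31 − 28 = 3 days remain.
September 1–28, 1907: 28 days.
Residual: 31 days.
Total: 7335 days.
7335 mod 7 = 6, so 6 days after Sunday is Saturday.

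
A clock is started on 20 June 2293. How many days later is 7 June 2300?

Day-of-year of June 20, 2293: 171.
Day-of-year of June 7, 2300: 158.
2293 has 365 days, so 365 − 171 = 194 days remain in 2293.
Full years: 2294: 365; 2295: 365; 2296: 366; 2297: 365; 2298: 365; 2299: 365. Sum = 2191.
Total: 194 + 2191 + 158 = 2543 days.

2543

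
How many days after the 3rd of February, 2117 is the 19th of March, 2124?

Day-of-year of February 3, 2117: 34.
Day-of-year of March 19, 2124: 79.
2117 has 365 days, so 365 − 34 = 331 days remain in 2117.
Full years: 2118: 365; 2119: 365; 2120: 366; 2121: 365; 2122: 365; 2123: 365. Sum = 2191.
Total: 331 + 2191 + 79 = 2601 days.

2601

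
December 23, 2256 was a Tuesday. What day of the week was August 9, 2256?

Count forward from the earlier date (August 9, 2256) to the later (December 23, 2256):
August 2256: 31 − 9 = 22 days remain.
Then September (30), October (31), November (30): 30 + 31 + 30 = 91 days.
December 1–23, 2256: 23 days.
Total: 22 + 91 + 23 = 136 days.
136 mod 7 = 3, so 3 days before Tuesday is Saturday.

Saturday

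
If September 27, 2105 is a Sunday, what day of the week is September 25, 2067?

Sunday

Count forward from the earlier date (September 25, 2067) to the later (September 27, 2105):
From September 25, 2067 to September 25, 2105: 38 years, of which 9 contain a Feb 29 — 29×365 + 9×366 = 13879 days.
(2100 is not a leap year (divisible by 100 but not 400).)
Within September 2105: 27 − 25 = 2 days.
Total: 13881 days.
13881 is a multiple of 7, so September 25, 2067 falls on the same weekday: Sunday.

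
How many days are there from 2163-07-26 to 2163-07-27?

Within July 2163: 27 − 26 = 1 day.

1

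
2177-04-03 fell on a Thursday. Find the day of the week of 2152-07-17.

Count forward from the earlier date (July 17, 2152) to the later (April 3, 2177):
From July 17, 2152 to July 17, 2176: 24 years, of which 6 contain a Feb 29 — 18×365 + 6×366 = 8766 days.
July 2176: 31 − 17 = 14 days remain.
Then August (31), September (30), October (31), November (30), December (31), January (31), February 2177 (28), March (31): 31 + 30 + 31 + 30 + 31 + 31 + 28 + 31 = 243 days.
April 1–3, 2177: 3 days.
Residual: 260 days.
Total: 9026 days.
9026 mod 7 = 3, so 3 days before Thursday is Monday.

Monday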